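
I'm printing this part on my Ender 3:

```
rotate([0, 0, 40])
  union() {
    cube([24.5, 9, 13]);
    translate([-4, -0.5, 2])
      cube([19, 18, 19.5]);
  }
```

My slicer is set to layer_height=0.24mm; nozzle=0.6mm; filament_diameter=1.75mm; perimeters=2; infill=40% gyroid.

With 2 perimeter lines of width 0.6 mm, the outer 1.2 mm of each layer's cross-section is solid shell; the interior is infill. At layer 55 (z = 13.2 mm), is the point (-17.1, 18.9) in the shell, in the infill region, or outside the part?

At z = 13.2 mm: the cube is not intersected at this z (z outside [0, 13]); the cube at (-4, -0.5) (footprint 19×18) is included at this height; Taking the union: only the 19×18 cube at (-4, -0.5) is present, so the union is just that shape — 1 connected region; (rotated 40° about Z; rotation is an isometry so areas/perimeters/island counts are preserved). Overall, the cross-section is a single solid region. Undo the 40° rotation: the query point maps to (-0.951, 25.470) in the un-rotated model frame. The nearest boundary edge runs (15.00, 17.50)→(-4.00, 17.50); distance from the point to it = 7.97 mm. The point is not inside any of the regions above, so it lies outside the cross-section (7.97 mm from the nearest boundary).

outside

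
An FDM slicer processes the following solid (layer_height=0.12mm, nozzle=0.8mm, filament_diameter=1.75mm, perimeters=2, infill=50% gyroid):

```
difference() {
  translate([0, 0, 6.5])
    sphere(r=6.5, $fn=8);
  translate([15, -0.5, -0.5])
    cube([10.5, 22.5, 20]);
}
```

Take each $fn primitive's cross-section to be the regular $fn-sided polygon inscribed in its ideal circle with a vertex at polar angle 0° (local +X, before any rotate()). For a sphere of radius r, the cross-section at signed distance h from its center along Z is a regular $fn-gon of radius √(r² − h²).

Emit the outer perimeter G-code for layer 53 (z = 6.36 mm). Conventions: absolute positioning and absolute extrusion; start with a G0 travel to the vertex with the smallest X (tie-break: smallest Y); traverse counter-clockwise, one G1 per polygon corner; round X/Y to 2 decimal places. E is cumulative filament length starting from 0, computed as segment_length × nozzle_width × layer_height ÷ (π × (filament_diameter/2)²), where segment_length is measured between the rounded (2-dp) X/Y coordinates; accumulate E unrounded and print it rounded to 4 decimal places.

At z = 6.36 mm: the r=6.5 sphere contributes a regular 8-gon of circumradius √(6.5²−0.14²) = 6.498; the 10.5×22.5 cube at (15, -0.5) contributes its full rectangle; After the difference (first − rest): starting from the r=6.5 sphere, the 10.5×22.5 cube at (15, -0.5) misses the remaining region (no effect) — 1 connected region. The outline is a single polygon with 8 vertices. Extrusion per mm of travel: 0.8 × 0.12 / (π × 0.875²) = 0.039912. Accumulating E over each segment gives final E = 1.5891.

G0 X-6.50 Y0.00 Z6.36
G1 X-4.60 Y-4.60 E0.1986
G1 X0.00 Y-6.50 E0.3973
G1 X4.60 Y-4.60 E0.5959
G1 X6.50 Y0.00 E0.7946
G1 X4.60 Y4.60 E0.9932
G1 X0.00 Y6.50 E1.1918
G1 X-4.60 Y4.60 E1.3905
G1 X-6.50 Y0.00 E1.5891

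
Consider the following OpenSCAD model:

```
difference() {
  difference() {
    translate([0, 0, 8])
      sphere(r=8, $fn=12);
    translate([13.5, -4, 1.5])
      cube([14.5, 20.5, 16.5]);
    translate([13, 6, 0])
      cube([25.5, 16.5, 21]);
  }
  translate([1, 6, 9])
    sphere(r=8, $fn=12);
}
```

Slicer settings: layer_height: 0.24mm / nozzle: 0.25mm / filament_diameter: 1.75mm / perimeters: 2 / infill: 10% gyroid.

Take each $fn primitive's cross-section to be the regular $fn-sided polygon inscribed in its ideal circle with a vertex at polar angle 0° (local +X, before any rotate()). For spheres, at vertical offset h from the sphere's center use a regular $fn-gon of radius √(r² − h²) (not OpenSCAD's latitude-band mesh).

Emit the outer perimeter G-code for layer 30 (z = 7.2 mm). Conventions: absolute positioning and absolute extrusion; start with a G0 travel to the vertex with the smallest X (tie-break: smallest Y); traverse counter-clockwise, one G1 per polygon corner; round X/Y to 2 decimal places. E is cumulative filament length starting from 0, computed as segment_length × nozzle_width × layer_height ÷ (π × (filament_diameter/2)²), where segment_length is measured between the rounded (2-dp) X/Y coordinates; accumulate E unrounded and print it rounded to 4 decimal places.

At z = 7.2 mm: the r=8 sphere slices to a regular 12-gon of circumradius 7.960 (√(r²−h²) with h=0.8 from center); the cube at (13.5, -4) (footprint 14.5×20.5) is included at this height; the cube at (13, 6) is present — its section is the full 25.5×16.5 rectangle; Subtracting the remaining from the first: starting from the r=8 sphere, the 14.5×20.5 cube at (13.5, -4) misses the remaining region (no effect); the 25.5×16.5 cube at (13, 6) misses the remaining region (no effect) — 1 connected region; the sphere at (1, 6): section is a regular 12-gon, circumradius = √(r²−h²) = √(8²−1.8²) = 7.795; After the difference (first − rest): starting from the result so far, the r=8 sphere at (1, 6) partially overlaps it — only the 94.85 mm² overlap (of its 182.28 mm²) is removed, clipping the outline — 1 connected region. The outline is a single polygon with 14 vertices. Extrusion per mm of travel: 0.25 × 0.24 / (π × 0.875²) = 0.024945. Accumulating E over each segment gives final E = 1.2381.

G0 X-7.96 Y0.00 Z7.20
G1 X-6.89 Y-3.98 E0.1028
G1 X-3.98 Y-6.89 E0.2055
G1 X0.00 Y-7.96 E0.3083
G1 X3.98 Y-6.89 E0.4111
G1 X6.89 Y-3.98 E0.5137
G1 X7.96 Y0.00 E0.6165
G1 X7.47 Y1.82 E0.6636
G1 X4.90 Y-0.75 E0.7542
G1 X1.00 Y-1.79 E0.8549
G1 X-2.90 Y-0.75 E0.9556
G1 X-5.75 Y2.10 E1.0561
G1 X-6.39 Y4.48 E1.1176
G1 X-6.89 Y3.98 E1.1353
G1 X-7.96 Y0.00 E1.2381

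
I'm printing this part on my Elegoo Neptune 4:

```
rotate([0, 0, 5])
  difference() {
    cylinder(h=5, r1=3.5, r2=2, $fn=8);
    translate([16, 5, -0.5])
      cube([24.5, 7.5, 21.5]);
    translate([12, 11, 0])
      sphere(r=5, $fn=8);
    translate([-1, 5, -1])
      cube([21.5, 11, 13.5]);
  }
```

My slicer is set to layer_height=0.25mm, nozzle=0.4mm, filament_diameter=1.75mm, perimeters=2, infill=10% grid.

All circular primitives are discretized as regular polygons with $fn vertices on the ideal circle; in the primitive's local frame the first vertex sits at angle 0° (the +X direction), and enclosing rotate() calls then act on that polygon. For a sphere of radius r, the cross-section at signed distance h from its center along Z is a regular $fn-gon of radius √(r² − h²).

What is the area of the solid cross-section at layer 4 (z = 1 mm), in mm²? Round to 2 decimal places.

28.96 mm²

At z = 1 mm: the cone contributes a regular 8-gon of circumradius 3.200 (interpolated between r1=3.5 and r2=2 at t=0.200) (area = (8/2)·3.200²·sin(360°/8) = 28.96 mm²); the cube at (16, 5) (footprint 24.5×7.5) is included at this height (area 183.75 mm²); the sphere at (12, 11): section is a regular 8-gon, circumradius = √(r²−h²) = √(5²−1²) = 4.899 (area = (8/2)·4.899²·sin(360°/8) = 67.88 mm²); the cube at (-1, 5) (footprint 21.5×11) is included at this height (area 236.50 mm²); Subtracting the remaining from the first: starting from the cone (28.96 mm²), the 24.5×7.5 cube at (16, 5) misses the remaining region (no effect); the r=5 sphere at (12, 11) misses the remaining region (no effect); the 21.5×11 cube at (-1, 5) misses the remaining region (no effect) — area = 28.96 mm²; (whole slice rotated 5° about Z — lengths, areas and connectivity unchanged). Overall, the cross-section is a single solid region. Net area = 28.96 mm².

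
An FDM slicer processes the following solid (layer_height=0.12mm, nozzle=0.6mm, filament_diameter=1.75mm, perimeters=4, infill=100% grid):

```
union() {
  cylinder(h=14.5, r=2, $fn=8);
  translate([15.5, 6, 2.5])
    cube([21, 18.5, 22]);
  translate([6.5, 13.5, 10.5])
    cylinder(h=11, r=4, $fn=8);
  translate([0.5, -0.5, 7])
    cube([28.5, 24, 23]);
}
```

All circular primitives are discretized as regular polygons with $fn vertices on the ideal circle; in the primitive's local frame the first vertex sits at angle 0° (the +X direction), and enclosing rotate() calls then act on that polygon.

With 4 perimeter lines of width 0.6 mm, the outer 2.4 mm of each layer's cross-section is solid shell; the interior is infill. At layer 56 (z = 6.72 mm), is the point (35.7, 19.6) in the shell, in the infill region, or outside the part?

shell

At z = 6.72 mm: the cylinder: section is a regular 8-gon, circumradius r=2; the cube at (15.5, 6) (footprint 21×18.5) is included at this height; the cylinder at (6.5, 13.5) is absent (z outside [10.5, 21.5]); the cube at (0.5, -0.5) is absent (z outside [7, 30]); Combining (union): the 2 present regions are separate (no shared area or edge), so areas and boundary lengths simply add and each stays a separate island — 2 connected regions. Overall, the cross-section has 2 separate islands. The nearest boundary edge runs (36.50, 24.50)→(36.50, 6.00); distance from the point to it = 0.80 mm. (Shell/infill is judged within the island containing the point — the largest one.) The point is inside the cross-section, 0.80 mm from the nearest boundary — within the 2.4 mm shell band (4 × 0.6).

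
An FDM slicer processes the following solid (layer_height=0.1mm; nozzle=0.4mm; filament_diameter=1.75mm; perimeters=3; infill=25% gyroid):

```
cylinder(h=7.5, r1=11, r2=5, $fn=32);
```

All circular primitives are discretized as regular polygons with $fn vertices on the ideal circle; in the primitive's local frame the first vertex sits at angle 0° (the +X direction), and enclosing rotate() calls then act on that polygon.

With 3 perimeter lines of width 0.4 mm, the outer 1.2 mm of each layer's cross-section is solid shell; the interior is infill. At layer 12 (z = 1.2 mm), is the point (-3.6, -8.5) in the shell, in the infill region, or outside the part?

At z = 1.2 mm: the cone contributes a regular 32-gon of circumradius 10.040 (interpolated between r1=11 and r2=5 at t=0.160). Overall, the cross-section is a single solid region. The nearest boundary edge runs (-5.58, -8.35)→(-3.84, -9.28); distance from the point to it = 0.80 mm. The point is inside the cross-section, 0.80 mm from the nearest boundary — within the 1.2 mm shell band (3 × 0.4).

shell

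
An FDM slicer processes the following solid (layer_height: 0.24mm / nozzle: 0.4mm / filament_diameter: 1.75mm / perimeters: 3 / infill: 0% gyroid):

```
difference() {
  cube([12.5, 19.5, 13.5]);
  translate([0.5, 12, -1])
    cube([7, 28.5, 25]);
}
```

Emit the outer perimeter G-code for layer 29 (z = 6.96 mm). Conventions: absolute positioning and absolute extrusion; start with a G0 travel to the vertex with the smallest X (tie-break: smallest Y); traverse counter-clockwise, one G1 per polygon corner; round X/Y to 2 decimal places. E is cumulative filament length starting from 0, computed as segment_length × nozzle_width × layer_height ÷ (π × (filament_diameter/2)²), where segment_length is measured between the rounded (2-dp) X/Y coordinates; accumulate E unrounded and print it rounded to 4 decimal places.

At z = 6.96 mm: the 12.5×19.5 cube contributes its full rectangle; the cube at (0.5, 12) is present — its section is the full 7×28.5 rectangle; Subtracting the remaining from the first: starting from the 12.5×19.5 cube, the 7×28.5 cube at (0.5, 12) partially overlaps it — only the 52.50 mm² overlap (of its 199.50 mm²) is removed, clipping the outline — 1 connected region. The outline is a single polygon with 8 vertices. Extrusion per mm of travel: 0.4 × 0.24 / (π × 0.875²) = 0.039912. Accumulating E over each segment gives final E = 3.1531.

G0 X0.00 Y0.00 Z6.96
G1 X12.50 Y0.00 E0.4989
G1 X12.50 Y19.50 E1.2772
G1 X7.50 Y19.50 E1.4767
G1 X7.50 Y12.00 E1.7761
G1 X0.50 Y12.00 E2.0555
G1 X0.50 Y19.50 E2.3548
G1 X0.00 Y19.50 E2.3748
G1 X0.00 Y0.00 E3.1531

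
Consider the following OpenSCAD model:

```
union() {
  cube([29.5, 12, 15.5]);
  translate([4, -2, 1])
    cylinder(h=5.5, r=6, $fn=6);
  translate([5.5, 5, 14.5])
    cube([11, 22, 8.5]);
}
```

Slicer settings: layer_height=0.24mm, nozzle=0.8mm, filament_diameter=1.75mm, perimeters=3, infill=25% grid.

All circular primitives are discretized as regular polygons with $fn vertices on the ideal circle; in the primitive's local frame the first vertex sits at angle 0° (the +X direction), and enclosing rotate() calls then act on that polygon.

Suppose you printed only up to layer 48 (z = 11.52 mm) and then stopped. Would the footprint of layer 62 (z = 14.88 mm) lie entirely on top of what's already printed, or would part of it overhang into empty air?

part overhangs

Compare the two slices. At z = 11.52: the 29.5×12 cube contributes its full rectangle (area 354.00 mm²); the cylinder at (4, -2) is absent (z outside [1, 6.5]); the cube at (5.5, 5) is absent (z outside [14.5, 23]); Merging all regions: only the 29.5×12 cube is present, so the union is just that shape — area = 354.00 mm². At z = 14.88: the cube (footprint 29.5×12) is included at this height (area 354.00 mm²); the cylinder at (4, -2) does not reach this height (z outside [1, 6.5]); the cube at (5.5, 5) is present — its section is the full 11×22 rectangle (area 242.00 mm²); Merging all regions: the regions partially overlap — summed areas 596.00 mm² minus the doubly-counted overlap 77.00 mm² gives 519.00 mm² — area = 519.00 mm². Checking containment: at z = 14.88 the cross-section extends beyond the z = 11.52 cross-section by about 165.00 mm².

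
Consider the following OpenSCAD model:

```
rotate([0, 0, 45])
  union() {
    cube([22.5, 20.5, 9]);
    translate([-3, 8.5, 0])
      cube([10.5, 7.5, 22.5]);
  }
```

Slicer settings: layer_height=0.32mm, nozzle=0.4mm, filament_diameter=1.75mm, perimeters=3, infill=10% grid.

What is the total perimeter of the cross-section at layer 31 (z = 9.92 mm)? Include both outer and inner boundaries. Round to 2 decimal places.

At z = 9.92 mm: the cube is absent (z outside [0, 9]); the cube at (-3, 8.5) is present — its section is the full 10.5×7.5 rectangle (perimeter 36.00 mm); Merging all regions: only the 10.5×7.5 cube at (-3, 8.5) is present, so the union is just that shape — boundary = 36.00 mm; (whole slice rotated 45° about Z — lengths, areas and connectivity unchanged). Overall, the cross-section is a single solid region. Total boundary length (outer) = 36.00 mm.

36.00 mm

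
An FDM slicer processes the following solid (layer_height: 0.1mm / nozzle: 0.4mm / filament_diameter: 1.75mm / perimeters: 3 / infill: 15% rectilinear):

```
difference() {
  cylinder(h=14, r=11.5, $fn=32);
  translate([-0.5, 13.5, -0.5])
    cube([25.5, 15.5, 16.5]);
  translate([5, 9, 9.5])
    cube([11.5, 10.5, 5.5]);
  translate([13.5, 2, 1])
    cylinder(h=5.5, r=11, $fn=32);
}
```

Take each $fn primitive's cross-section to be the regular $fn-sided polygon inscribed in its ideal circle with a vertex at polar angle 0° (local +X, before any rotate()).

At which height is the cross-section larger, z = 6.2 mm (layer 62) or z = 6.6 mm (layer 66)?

layer 66 (z = 6.6 mm)

Layer 62 (z = 6.2): the r=11.5 cylinder contributes a regular 32-gon of circumradius 11.5 (area = (32/2)·11.500²·sin(360°/32) = 412.81 mm²); the cube at (-0.5, 13.5) (footprint 25.5×15.5) is included at this height (area 395.25 mm²); the cube at (5, 9) does not reach this height (z outside [9.5, 15]); the r=11 cylinder at (13.5, 2) gives a regular 32-gon of circumradius 11 (constant along its height) (area = (32/2)·11.000²·sin(360°/32) = 377.69 mm²); Taking the first minus the rest: starting from the r=11.5 cylinder (412.81 mm²), the 25.5×15.5 cube at (-0.5, 13.5) misses the remaining region (no effect); the r=11 cylinder at (13.5, 2) partially overlaps it — only the 109.04 mm² overlap (of its 377.69 mm²) is removed, clipping the outline — area = 303.77 mm². So its area = 303.77 mm². Layer 66 (z = 6.6): the r=11.5 cylinder contributes a regular 32-gon of circumradius 11.5 (area = (32/2)·11.500²·sin(360°/32) = 412.81 mm²); the cube at (-0.5, 13.5) (footprint 25.5×15.5) is included at this height (area 395.25 mm²); the cube at (5, 9) is absent (z outside [9.5, 15]); the cylinder at (13.5, 2) is absent (z outside [1, 6.5]); After the difference (first − rest): starting from the r=11.5 cylinder (412.81 mm²), the 25.5×15.5 cube at (-0.5, 13.5) misses the remaining region (no effect) — area = 412.81 mm². So its area = 412.81 mm². Layer 66 is larger (412.81 vs 303.77 mm²).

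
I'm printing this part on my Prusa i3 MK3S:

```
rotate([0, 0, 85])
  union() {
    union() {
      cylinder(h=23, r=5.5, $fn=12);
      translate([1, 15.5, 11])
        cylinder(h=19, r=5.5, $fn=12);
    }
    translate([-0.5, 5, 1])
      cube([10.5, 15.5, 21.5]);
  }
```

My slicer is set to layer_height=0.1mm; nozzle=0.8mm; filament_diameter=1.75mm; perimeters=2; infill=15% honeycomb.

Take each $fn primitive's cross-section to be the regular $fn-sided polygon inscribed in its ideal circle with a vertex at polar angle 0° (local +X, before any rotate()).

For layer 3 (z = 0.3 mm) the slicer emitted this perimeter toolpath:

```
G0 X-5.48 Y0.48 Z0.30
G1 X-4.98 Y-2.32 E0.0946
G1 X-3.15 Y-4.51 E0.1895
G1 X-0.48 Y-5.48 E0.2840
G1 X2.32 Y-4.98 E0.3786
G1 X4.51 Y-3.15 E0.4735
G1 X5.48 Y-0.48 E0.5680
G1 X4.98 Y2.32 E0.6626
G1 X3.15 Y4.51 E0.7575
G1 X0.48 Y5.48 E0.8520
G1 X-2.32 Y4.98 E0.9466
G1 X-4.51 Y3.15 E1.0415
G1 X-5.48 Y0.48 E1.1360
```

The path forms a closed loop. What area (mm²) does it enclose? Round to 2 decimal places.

Apply the shoelace formula to the sequence of (X, Y) vertices; enclosed area = 90.71 mm².

90.71 mm²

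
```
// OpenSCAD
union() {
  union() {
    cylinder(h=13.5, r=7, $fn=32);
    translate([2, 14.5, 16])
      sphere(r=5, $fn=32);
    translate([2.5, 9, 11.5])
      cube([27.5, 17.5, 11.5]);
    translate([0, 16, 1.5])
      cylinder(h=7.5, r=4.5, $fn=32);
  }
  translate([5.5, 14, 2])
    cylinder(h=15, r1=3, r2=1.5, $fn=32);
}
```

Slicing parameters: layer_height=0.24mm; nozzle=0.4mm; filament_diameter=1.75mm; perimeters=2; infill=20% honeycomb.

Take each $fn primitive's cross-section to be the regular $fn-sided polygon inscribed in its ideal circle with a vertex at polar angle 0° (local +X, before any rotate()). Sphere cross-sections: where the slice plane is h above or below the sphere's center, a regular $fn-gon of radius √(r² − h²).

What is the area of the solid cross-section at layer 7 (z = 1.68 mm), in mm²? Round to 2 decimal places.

216.16 mm²

At z = 1.68 mm: the cylinder: section is a regular 32-gon, circumradius r=7 (area = (32/2)·7.000²·sin(360°/32) = 152.95 mm²); the sphere at (2, 14.5) is not intersected at this z (|z−center|=14.320 > r=5); the cube at (2.5, 9) is absent (z outside [11.5, 23]); the cylinder at (0, 16): section is a regular 32-gon, circumradius r=4.5 (area = (32/2)·4.500²·sin(360°/32) = 63.21 mm²); Combining (union): the 2 present regions are separate (no shared area or edge), so areas and boundary lengths simply add and each stays a separate island — area = 216.16 mm²; the cone at (5.5, 14) is absent (z outside [2, 17]); Taking the union: only the result so far is present, so the union is just that shape — area = 216.16 mm². Overall, the cross-section has 2 separate islands. Net area = 216.16 mm².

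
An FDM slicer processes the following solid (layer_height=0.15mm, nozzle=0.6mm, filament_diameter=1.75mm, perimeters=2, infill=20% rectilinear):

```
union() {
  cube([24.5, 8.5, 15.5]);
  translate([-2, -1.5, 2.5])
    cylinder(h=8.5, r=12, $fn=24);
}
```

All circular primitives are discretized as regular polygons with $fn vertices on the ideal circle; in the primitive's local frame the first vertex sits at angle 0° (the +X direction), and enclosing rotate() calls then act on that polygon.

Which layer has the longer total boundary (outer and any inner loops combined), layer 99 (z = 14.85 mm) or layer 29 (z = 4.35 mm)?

Layer 99 (z = 14.85): the cube is present — its section is the full 24.5×8.5 rectangle (perimeter 66.00 mm); the cylinder at (-2, -1.5) is not intersected at this z (z outside [2.5, 11]); Combining (union): only the 24.5×8.5 cube is present, so the union is just that shape — boundary = 66.00 mm. So its perimeter = 66.00 mm. Layer 29 (z = 4.35): the 24.5×8.5 cube contributes its full rectangle (perimeter 66.00 mm); the r=12 cylinder at (-2, -1.5) gives a regular 24-gon of circumradius 12 (constant along its height) (perimeter = 2·24·12.000·sin(180°/24) = 75.18 mm); Merging all regions: the regions partially overlap (shared area 68.41 mm²), so the edge portions inside another operand are dropped and the merged outline is re-measured after clipping — boundary = 108.00 mm. So its perimeter = 108.00 mm. Layer 29 is larger (108.00 vs 66.00 mm).

layer 29 (z = 4.35 mm)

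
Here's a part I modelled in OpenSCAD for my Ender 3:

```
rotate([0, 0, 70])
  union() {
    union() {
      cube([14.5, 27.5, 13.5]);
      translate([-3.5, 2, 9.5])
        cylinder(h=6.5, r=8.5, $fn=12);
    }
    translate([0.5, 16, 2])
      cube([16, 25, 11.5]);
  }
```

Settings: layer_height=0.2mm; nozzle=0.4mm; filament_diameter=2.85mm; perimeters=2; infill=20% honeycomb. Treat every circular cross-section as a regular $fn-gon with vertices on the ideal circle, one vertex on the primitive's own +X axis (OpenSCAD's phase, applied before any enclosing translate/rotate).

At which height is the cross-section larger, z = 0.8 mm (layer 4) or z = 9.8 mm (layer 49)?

layer 49 (z = 9.8 mm)

Layer 4 (z = 0.8): the cube is present — its section is the full 14.5×27.5 rectangle (area 398.75 mm²); the cylinder at (-3.5, 2) is not intersected at this z (z outside [9.5, 16]); Merging all regions: only the 14.5×27.5 cube is present, so the union is just that shape — area = 398.75 mm²; the cube at (0.5, 16) is absent (z outside [2, 13.5]); Merging all regions: only the result so far is present, so the union is just that shape — area = 398.75 mm²; (whole slice rotated 70° about Z — lengths, areas and connectivity unchanged). So its area = 398.75 mm². Layer 49 (z = 9.8): the 14.5×27.5 cube contributes its full rectangle (area 398.75 mm²); the r=8.5 cylinder at (-3.5, 2) contributes a regular 12-gon of circumradius 8.5 (area = (12/2)·8.500²·sin(360°/12) = 216.75 mm²); Combining (union): the regions partially overlap — summed areas 615.50 mm² minus the doubly-counted overlap 35.54 mm² gives 579.96 mm² — area = 579.96 mm²; the cube at (0.5, 16) is present — its section is the full 16×25 rectangle (area 400.00 mm²); Merging all regions: the regions partially overlap — summed areas 979.96 mm² minus the doubly-counted overlap 161.00 mm² gives 818.96 mm² — area = 818.96 mm²; (rotated 70° about Z; rotation is an isometry so areas/perimeters/island counts are preserved). So its area = 818.96 mm². Layer 49 is larger (818.96 vs 398.75 mm²).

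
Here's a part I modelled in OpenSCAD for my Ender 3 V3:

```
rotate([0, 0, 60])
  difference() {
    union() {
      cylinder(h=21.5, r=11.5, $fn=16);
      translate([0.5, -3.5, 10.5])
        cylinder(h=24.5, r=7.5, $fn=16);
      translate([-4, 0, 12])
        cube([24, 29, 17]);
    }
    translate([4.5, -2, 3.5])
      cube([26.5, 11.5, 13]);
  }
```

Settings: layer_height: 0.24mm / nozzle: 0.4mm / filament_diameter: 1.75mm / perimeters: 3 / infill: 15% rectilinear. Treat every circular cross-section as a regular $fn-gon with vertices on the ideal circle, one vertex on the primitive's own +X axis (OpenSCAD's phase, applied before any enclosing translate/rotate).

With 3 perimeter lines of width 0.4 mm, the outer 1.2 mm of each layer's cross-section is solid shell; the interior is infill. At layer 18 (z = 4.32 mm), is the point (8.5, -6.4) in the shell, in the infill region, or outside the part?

shell

At z = 4.32 mm: the cylinder: section is a regular 16-gon, circumradius r=11.5; the cylinder at (0.5, -3.5) is not intersected at this z (z outside [10.5, 35]); the cube at (-4, 0) is absent (z outside [12, 29]); Merging all regions: only the r=11.5 cylinder is present, so the union is just that shape — 1 connected region; the 26.5×11.5 cube at (4.5, -2) contributes its full rectangle; Taking the first minus the rest: starting from that combined region, the 26.5×11.5 cube at (4.5, -2) partially overlaps it — only the 64.25 mm² overlap (of its 304.75 mm²) is removed, clipping the outline — 1 connected region; (rotated 60° about Z; rotation is an isometry so areas/perimeters/island counts are preserved). Overall, the cross-section is a single solid region. Undo the 60° rotation: the query point maps to (-1.293, -10.561) in the un-rotated model frame. The nearest boundary edge runs (-0.00, -11.50)→(-4.40, -10.62); distance from the point to it = 0.67 mm. The point is inside the cross-section, 0.67 mm from the nearest boundary — within the 1.2 mm shell band (3 × 0.4).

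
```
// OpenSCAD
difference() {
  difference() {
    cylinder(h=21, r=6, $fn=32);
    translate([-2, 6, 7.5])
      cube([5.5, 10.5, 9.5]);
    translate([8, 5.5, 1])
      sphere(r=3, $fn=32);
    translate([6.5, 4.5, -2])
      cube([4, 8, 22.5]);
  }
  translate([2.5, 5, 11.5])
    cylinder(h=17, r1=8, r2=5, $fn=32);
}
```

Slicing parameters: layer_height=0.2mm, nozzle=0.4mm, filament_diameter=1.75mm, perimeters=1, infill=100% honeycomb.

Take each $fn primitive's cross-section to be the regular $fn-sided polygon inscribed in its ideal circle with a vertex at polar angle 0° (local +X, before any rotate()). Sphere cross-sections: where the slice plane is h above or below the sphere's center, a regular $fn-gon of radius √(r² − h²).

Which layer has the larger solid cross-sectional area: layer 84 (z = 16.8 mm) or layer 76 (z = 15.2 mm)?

layer 84 (z = 16.8 mm)

Layer 84 (z = 16.8): the r=6 cylinder gives a regular 32-gon of circumradius 6 (constant along its height) (area = (32/2)·6.000²·sin(360°/32) = 112.37 mm²); the cube at (-2, 6) (footprint 5.5×10.5) is included at this height (area 57.75 mm²); the sphere at (8, 5.5) does not reach this height (|z−center|=15.800 > r=3); the cube at (6.5, 4.5) is present — its section is the full 4×8 rectangle (area 32.00 mm²); Subtracting the remaining from the first: starting from the r=6 cylinder (112.37 mm²), the 5.5×10.5 cube at (-2, 6) misses the remaining region (no effect); the 4×8 cube at (6.5, 4.5) misses the remaining region (no effect) — area = 112.37 mm²; the cone at (2.5, 5) (r1=8→r2=5) has section circumradius 7.065 here — a regular 32-gon (area = (32/2)·7.065²·sin(360°/32) = 155.79 mm²); Subtracting the remaining from the first: starting from that combined region (112.37 mm²), the cone at (2.5, 5) partially overlaps it — only the 62.15 mm² overlap (of its 155.79 mm²) is removed, clipping the outline — area = 50.22 mm². So its area = 50.22 mm². Layer 76 (z = 15.2): the cylinder: section is a regular 32-gon, circumradius r=6 (area = (32/2)·6.000²·sin(360°/32) = 112.37 mm²); the cube at (-2, 6) is present — its section is the full 5.5×10.5 rectangle (area 57.75 mm²); the sphere at (8, 5.5) is absent (|z−center|=14.200 > r=3); the 4×8 cube at (6.5, 4.5) contributes its full rectangle (area 32.00 mm²); Subtracting the remaining from the first: starting from the r=6 cylinder (112.37 mm²), the 5.5×10.5 cube at (-2, 6) misses the remaining region (no effect); the 4×8 cube at (6.5, 4.5) misses the remaining region (no effect) — area = 112.37 mm²; the cone at (2.5, 5) contributes a regular 32-gon of circumradius 7.347 (interpolated between r1=8 and r2=5 at t=0.218) (area = (32/2)·7.347²·sin(360°/32) = 168.49 mm²); After the difference (first − rest): starting from that combined region (112.37 mm²), the cone at (2.5, 5) partially overlaps it — only the 65.97 mm² overlap (of its 168.49 mm²) is removed, clipping the outline — area = 46.40 mm². So its area = 46.40 mm². Layer 84 is larger (50.22 vs 46.40 mm²).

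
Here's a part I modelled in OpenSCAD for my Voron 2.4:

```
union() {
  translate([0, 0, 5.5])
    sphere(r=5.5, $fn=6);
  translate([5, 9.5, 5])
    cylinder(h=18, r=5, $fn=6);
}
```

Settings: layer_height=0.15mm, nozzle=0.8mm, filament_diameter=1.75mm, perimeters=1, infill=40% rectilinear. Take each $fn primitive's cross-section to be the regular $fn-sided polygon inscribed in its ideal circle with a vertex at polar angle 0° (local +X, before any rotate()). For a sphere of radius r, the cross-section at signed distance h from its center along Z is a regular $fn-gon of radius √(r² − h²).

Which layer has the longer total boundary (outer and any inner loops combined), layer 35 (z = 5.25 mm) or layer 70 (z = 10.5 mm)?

layer 35 (z = 5.25 mm)

Layer 35 (z = 5.25): the sphere: section is a regular 6-gon, circumradius = √(r²−h²) = √(5.5²−0.25²) = 5.494 (perimeter = 2·6·5.494·sin(180°/6) = 32.97 mm); the r=5 cylinder at (5, 9.5) contributes a regular 6-gon of circumradius 5 (perimeter = 2·6·5.000·sin(180°/6) = 30.00 mm); Merging all regions: the 2 present regions are separate (no shared area or edge), so areas and boundary lengths simply add and each stays a separate island — boundary = 62.97 mm. So its perimeter = 62.97 mm. Layer 70 (z = 10.5): the r=5.5 sphere slices to a regular 6-gon of circumradius 2.291 (√(r²−h²) with h=5 from center) (perimeter = 2·6·2.291·sin(180°/6) = 13.75 mm); the cylinder at (5, 9.5): section is a regular 6-gon, circumradius r=5 (perimeter = 2·6·5.000·sin(180°/6) = 30.00 mm); Taking the union: the 2 present regions are separate (no shared area or edge), so areas and boundary lengths simply add and each stays a separate island — boundary = 43.75 mm. So its perimeter = 43.75 mm. Layer 35 is larger (62.97 vs 43.75 mm).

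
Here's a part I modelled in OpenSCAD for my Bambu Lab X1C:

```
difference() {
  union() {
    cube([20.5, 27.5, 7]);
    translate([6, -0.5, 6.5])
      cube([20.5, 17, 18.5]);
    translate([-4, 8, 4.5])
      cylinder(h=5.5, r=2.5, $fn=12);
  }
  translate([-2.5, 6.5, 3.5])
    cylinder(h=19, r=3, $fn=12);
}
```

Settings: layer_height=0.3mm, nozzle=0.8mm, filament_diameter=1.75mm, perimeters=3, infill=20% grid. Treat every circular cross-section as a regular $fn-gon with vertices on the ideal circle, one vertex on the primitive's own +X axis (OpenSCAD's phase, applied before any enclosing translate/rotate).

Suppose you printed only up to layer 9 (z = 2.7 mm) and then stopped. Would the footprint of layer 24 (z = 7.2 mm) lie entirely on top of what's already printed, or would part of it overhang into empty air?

part overhangs

Compare the two slices. At z = 2.7: the 20.5×27.5 cube contributes its full rectangle (area 563.75 mm²); the cube at (6, -0.5) is absent (z outside [6.5, 25]); the cylinder at (-4, 8) is not intersected at this z (z outside [4.5, 10]); Taking the union: only the 20.5×27.5 cube is present, so the union is just that shape — area = 563.75 mm²; the cylinder at (-2.5, 6.5) is absent (z outside [3.5, 22.5]); Taking the first minus the rest: none of the subtracted shapes is present at this height, so that combined region is unchanged — area = 563.75 mm². At z = 7.2: the cube does not reach this height (z outside [0, 7]); the 20.5×17 cube at (6, -0.5) contributes its full rectangle (area 348.50 mm²); the r=2.5 cylinder at (-4, 8) contributes a regular 12-gon of circumradius 2.5 (area = (12/2)·2.500²·sin(360°/12) = 18.75 mm²); Combining (union): the 2 present regions are separate (no shared area or edge), so areas and boundary lengths simply add and each stays a separate island — area = 367.25 mm²; the r=3 cylinder at (-2.5, 6.5) contributes a regular 12-gon of circumradius 3 (area = (12/2)·3.000²·sin(360°/12) = 27.00 mm²); Subtracting the remaining from the first: starting from that combined region (367.25 mm²), the r=3 cylinder at (-2.5, 6.5) partially overlaps it — only the 11.48 mm² overlap (of its 27.00 mm²) is removed, clipping the outline — area = 355.77 mm². Checking containment: at z = 7.2 the cross-section extends beyond the z = 2.7 cross-section by about 116.52 mm².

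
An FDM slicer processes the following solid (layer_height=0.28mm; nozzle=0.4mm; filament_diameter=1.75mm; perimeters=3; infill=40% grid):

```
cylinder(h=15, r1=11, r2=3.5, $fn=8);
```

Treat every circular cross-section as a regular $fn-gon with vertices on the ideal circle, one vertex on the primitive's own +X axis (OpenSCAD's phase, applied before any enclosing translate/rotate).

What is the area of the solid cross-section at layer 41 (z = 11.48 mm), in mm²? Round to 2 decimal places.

78.26 mm²

At z = 11.48 mm: the cone contributes a regular 8-gon of circumradius 5.260 (interpolated between r1=11 and r2=3.5 at t=0.765) (area = (8/2)·5.260²·sin(360°/8) = 78.26 mm²). Overall, the cross-section is a single solid region. Net area = 78.26 mm².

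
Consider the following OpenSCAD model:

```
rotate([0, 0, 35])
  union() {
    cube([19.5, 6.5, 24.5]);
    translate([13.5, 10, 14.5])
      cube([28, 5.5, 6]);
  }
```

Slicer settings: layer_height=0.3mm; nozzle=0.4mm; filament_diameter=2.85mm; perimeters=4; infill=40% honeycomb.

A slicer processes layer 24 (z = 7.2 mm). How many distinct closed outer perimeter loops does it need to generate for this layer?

1

At z = 7.2 mm: the 19.5×6.5 cube contributes its full rectangle; the cube at (13.5, 10) is not intersected at this z (z outside [14.5, 20.5]); Combining (union): only the 19.5×6.5 cube is present, so the union is just that shape — 1 connected region; (whole slice rotated 35° about Z — lengths, areas and connectivity unchanged). The result has 1 disconnected region.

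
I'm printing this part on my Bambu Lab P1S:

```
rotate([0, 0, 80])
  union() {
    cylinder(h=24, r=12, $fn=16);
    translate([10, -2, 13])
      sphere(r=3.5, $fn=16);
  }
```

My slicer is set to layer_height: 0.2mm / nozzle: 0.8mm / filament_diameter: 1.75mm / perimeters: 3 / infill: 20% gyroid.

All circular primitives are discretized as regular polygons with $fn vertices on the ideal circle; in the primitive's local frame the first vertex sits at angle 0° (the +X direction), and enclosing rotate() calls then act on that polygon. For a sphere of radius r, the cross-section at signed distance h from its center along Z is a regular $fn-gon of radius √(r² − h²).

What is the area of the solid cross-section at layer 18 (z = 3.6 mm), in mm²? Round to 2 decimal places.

At z = 3.6 mm: the cylinder: section is a regular 16-gon, circumradius r=12 (area = (16/2)·12.000²·sin(360°/16) = 440.85 mm²); the sphere at (10, -2) is absent (|z−center|=9.400 > r=3.5); Combining (union): only the r=12 cylinder is present, so the union is just that shape — area = 440.85 mm²; (whole slice rotated 80° about Z — lengths, areas and connectivity unchanged). Overall, the cross-section is a single solid region. Net area = 440.85 mm².

440.85 mm²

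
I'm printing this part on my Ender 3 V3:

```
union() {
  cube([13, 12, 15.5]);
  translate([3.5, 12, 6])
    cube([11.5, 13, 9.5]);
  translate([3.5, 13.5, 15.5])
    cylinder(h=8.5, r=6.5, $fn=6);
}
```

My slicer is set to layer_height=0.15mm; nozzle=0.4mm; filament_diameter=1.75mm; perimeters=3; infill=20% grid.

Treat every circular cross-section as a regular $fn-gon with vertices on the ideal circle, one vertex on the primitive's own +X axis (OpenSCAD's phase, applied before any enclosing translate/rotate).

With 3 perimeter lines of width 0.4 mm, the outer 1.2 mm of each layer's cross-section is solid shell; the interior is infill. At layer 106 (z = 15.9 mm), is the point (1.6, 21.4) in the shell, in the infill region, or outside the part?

At z = 15.9 mm: the cube does not reach this height (z outside [0, 15.5]); the cube at (3.5, 12) is absent (z outside [6, 15.5]); the r=6.5 cylinder at (3.5, 13.5) contributes a regular 6-gon of circumradius 6.5; Taking the union: only the r=6.5 cylinder at (3.5, 13.5) is present, so the union is just that shape — 1 connected region. Overall, the cross-section is a single solid region. The nearest boundary edge runs (6.75, 19.13)→(0.25, 19.13); distance from the point to it = 2.27 mm. The point is not inside any of the regions above, so it lies outside the cross-section (2.27 mm from the nearest boundary).

outside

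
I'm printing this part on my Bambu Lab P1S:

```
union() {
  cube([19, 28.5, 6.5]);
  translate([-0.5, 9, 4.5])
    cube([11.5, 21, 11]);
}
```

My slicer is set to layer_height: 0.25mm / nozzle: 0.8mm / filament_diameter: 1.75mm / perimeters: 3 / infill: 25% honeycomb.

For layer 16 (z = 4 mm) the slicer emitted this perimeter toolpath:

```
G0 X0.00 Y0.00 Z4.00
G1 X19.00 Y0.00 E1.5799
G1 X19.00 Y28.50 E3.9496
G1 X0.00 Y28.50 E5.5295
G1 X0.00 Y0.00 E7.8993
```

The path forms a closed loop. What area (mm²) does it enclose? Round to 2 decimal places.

541.50 mm²

Apply the shoelace formula to the sequence of (X, Y) vertices; enclosed area = 541.50 mm².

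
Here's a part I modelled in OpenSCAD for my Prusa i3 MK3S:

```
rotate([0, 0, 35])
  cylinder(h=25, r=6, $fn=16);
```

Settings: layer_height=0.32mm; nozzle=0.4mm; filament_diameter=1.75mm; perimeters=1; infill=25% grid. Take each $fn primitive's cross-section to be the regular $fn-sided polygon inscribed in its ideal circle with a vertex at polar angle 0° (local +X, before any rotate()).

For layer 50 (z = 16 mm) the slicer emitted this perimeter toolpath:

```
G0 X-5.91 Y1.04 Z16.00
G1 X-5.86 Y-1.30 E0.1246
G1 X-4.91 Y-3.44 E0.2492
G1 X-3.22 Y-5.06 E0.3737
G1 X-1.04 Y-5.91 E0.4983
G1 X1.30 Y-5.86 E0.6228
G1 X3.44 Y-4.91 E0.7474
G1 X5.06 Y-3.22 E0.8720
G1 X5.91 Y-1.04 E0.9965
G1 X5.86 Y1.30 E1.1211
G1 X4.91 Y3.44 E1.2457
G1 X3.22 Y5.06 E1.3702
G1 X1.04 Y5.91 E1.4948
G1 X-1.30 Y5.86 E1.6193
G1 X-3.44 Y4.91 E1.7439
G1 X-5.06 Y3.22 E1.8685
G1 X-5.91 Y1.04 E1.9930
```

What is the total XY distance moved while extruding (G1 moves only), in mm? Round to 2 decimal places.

Sum the Euclidean lengths of each G1 segment: total = 37.45 mm.

37.45 mm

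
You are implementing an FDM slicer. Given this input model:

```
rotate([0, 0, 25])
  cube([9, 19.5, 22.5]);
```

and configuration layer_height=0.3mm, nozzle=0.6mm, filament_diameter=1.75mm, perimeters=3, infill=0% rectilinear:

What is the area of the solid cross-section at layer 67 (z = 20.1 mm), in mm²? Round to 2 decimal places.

175.50 mm²

At z = 20.1 mm: the cube is present — its section is the full 9×19.5 rectangle (area 175.50 mm²); (whole slice rotated 25° about Z — lengths, areas and connectivity unchanged). Overall, the cross-section is a single solid region. Net area = 175.50 mm².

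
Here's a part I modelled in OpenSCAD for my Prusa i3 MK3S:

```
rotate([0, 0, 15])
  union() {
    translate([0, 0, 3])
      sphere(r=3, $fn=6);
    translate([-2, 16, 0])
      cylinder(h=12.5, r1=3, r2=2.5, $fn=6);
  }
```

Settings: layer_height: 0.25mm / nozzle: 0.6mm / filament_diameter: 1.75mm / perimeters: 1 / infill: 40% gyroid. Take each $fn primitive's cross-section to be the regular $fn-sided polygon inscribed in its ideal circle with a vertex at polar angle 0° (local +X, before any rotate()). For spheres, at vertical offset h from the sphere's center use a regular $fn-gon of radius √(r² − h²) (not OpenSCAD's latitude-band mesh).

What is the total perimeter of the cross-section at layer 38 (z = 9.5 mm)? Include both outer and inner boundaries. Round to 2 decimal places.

At z = 9.5 mm: the sphere does not reach this height (|z−center|=6.500 > r=3); the cone at (-2, 16) contributes a regular 6-gon of circumradius 2.620 (interpolated between r1=3 and r2=2.5 at t=0.760) (perimeter = 2·6·2.620·sin(180°/6) = 15.72 mm); Taking the union: only the cone at (-2, 16) is present, so the union is just that shape — boundary = 15.72 mm; (whole slice rotated 15° about Z — lengths, areas and connectivity unchanged). Overall, the cross-section is a single solid region. Total boundary length (outer) = 15.72 mm.

15.72 mm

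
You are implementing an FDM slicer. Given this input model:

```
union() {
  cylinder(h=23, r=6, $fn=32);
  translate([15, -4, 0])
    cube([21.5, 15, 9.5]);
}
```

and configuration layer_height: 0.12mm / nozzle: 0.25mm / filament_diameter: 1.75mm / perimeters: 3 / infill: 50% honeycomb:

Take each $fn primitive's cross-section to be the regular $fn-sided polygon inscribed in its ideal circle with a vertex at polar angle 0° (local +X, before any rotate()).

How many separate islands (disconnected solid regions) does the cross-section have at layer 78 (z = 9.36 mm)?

2

At z = 9.36 mm: the r=6 cylinder contributes a regular 32-gon of circumradius 6; the cube at (15, -4) (footprint 21.5×15) is included at this height; Combining (union): the 2 present regions are separate (no shared area or edge), so areas and boundary lengths simply add and each stays a separate island — 2 connected regions. Overall, the cross-section has 2 separate islands. Island count = 2.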